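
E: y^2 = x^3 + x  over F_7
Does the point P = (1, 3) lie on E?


Check whether y^2 = x^3 + 1 x + 0 (mod 7) for (x, y) = (1, 3).
LHS: y^2 = 3^2 mod 7 = 2
RHS: x^3 + 1 x + 0 = 1^3 + 1*1 + 0 mod 7 = 2
LHS = RHS

Yes, on the curve


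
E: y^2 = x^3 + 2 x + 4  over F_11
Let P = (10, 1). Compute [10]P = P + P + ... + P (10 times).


k = 10 = 1010_2 (binary, LSB first: 0101)
Double-and-add from P = (10, 1):
  bit 0 = 0: acc unchanged = O
  bit 1 = 1: acc = O + (0, 2) = (0, 2)
  bit 2 = 0: acc unchanged = (0, 2)
  bit 3 = 1: acc = (0, 2) + (6, 1) = (9, 5)

10P = (9, 5)


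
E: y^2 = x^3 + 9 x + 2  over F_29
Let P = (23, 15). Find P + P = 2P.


Doubling: s = (3 x1^2 + a) / (2 y1)
s = (3*23^2 + 9) / (2*15) mod 29 = 1
x3 = s^2 - 2 x1 mod 29 = 1^2 - 2*23 = 13
y3 = s (x1 - x3) - y1 mod 29 = 1 * (23 - 13) - 15 = 24

2P = (13, 24)


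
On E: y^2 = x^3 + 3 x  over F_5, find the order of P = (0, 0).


Compute successive multiples of P until we hit O:
  1P = (0, 0)
  2P = O

ord(P) = 2


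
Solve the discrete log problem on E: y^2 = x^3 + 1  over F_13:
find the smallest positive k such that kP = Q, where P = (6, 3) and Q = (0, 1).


Enumerate multiples of P until we hit Q = (0, 1):
  1P = (6, 3)
  2P = (0, 1)
Match found at i = 2.

k = 2


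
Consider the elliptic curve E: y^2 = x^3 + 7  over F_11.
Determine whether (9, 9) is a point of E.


Check whether y^2 = x^3 + 0 x + 7 (mod 11) for (x, y) = (9, 9).
LHS: y^2 = 9^2 mod 11 = 4
RHS: x^3 + 0 x + 7 = 9^3 + 0*9 + 7 mod 11 = 10
LHS != RHS

No, not on the curve


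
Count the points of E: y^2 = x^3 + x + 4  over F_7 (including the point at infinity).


For each x in F_7, count y with y^2 = x^3 + 1 x + 4 mod 7:
  x = 0: RHS = 4, y in [2, 5]  -> 2 point(s)
  x = 2: RHS = 0, y in [0]  -> 1 point(s)
  x = 4: RHS = 2, y in [3, 4]  -> 2 point(s)
  x = 5: RHS = 1, y in [1, 6]  -> 2 point(s)
  x = 6: RHS = 2, y in [3, 4]  -> 2 point(s)
Affine points: 9. Add the point at infinity: total = 10.

#E(F_7) = 10


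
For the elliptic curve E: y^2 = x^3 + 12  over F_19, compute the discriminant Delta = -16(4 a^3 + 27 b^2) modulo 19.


4 a^3 + 27 b^2 = 4*0^3 + 27*12^2 = 0 + 3888 = 3888
Delta = -16 * (3888) = -62208
Delta mod 19 = 17

Delta = 17 (mod 19)


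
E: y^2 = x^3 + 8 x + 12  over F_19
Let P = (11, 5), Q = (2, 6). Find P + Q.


P != Q, so use the chord formula.
s = (y2 - y1) / (x2 - x1) = (1) / (10) mod 19 = 2
x3 = s^2 - x1 - x2 mod 19 = 2^2 - 11 - 2 = 10
y3 = s (x1 - x3) - y1 mod 19 = 2 * (11 - 10) - 5 = 16

P + Q = (10, 16)


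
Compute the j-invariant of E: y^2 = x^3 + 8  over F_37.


Delta = -16(4 a^3 + 27 b^2) mod 37 = 28
-1728 * (4 a)^3 = -1728 * (4*0)^3 mod 37 = 0
j = 0 * 28^(-1) mod 37 = 0

j = 0 (mod 37)


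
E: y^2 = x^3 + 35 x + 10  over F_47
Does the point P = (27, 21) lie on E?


Check whether y^2 = x^3 + 35 x + 10 (mod 47) for (x, y) = (27, 21).
LHS: y^2 = 21^2 mod 47 = 18
RHS: x^3 + 35 x + 10 = 27^3 + 35*27 + 10 mod 47 = 5
LHS != RHS

No, not on the curve


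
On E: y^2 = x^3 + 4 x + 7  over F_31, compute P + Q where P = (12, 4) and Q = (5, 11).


P != Q, so use the chord formula.
s = (y2 - y1) / (x2 - x1) = (7) / (24) mod 31 = 30
x3 = s^2 - x1 - x2 mod 31 = 30^2 - 12 - 5 = 15
y3 = s (x1 - x3) - y1 mod 31 = 30 * (12 - 15) - 4 = 30

P + Q = (15, 30)


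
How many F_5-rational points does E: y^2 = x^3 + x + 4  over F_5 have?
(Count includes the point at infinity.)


For each x in F_5, count y with y^2 = x^3 + 1 x + 4 mod 5:
  x = 0: RHS = 4, y in [2, 3]  -> 2 point(s)
  x = 1: RHS = 1, y in [1, 4]  -> 2 point(s)
  x = 2: RHS = 4, y in [2, 3]  -> 2 point(s)
  x = 3: RHS = 4, y in [2, 3]  -> 2 point(s)
Affine points: 8. Add the point at infinity: total = 9.

#E(F_5) = 9


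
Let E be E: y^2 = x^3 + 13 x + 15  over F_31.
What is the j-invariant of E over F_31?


Delta = -16(4 a^3 + 27 b^2) mod 31 = 24
-1728 * (4 a)^3 = -1728 * (4*13)^3 mod 31 = 29
j = 29 * 24^(-1) mod 31 = 18

j = 18 (mod 31)


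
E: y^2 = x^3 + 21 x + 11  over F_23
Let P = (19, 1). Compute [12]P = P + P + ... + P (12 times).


k = 12 = 1100_2 (binary, LSB first: 0011)
Double-and-add from P = (19, 1):
  bit 0 = 0: acc unchanged = O
  bit 1 = 0: acc unchanged = O
  bit 2 = 1: acc = O + (16, 2) = (16, 2)
  bit 3 = 1: acc = (16, 2) + (7, 8) = (3, 20)

12P = (3, 20)


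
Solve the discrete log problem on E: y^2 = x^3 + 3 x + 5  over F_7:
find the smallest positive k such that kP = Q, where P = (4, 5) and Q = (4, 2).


Enumerate multiples of P until we hit Q = (4, 2):
  1P = (4, 5)
  2P = (1, 4)
  3P = (6, 6)
  4P = (6, 1)
  5P = (1, 3)
  6P = (4, 2)
Match found at i = 6.

k = 6


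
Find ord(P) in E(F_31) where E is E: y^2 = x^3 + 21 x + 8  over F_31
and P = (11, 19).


Compute successive multiples of P until we hit O:
  1P = (11, 19)
  2P = (17, 15)
  3P = (0, 15)
  4P = (25, 21)
  5P = (14, 16)
  6P = (7, 8)
  7P = (7, 23)
  8P = (14, 15)
  ... (continuing to 13P)
  13P = O

ord(P) = 13


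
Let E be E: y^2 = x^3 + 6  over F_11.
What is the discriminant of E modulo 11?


4 a^3 + 27 b^2 = 4*0^3 + 27*6^2 = 0 + 972 = 972
Delta = -16 * (972) = -15552
Delta mod 11 = 2

Delta = 2 (mod 11)


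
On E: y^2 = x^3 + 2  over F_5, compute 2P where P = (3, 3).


Doubling: s = (3 x1^2 + a) / (2 y1)
s = (3*3^2 + 0) / (2*3) mod 5 = 2
x3 = s^2 - 2 x1 mod 5 = 2^2 - 2*3 = 3
y3 = s (x1 - x3) - y1 mod 5 = 2 * (3 - 3) - 3 = 2

2P = (3, 2)


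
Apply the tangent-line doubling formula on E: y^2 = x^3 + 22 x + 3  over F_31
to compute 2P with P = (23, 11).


Doubling: s = (3 x1^2 + a) / (2 y1)
s = (3*23^2 + 22) / (2*11) mod 31 = 21
x3 = s^2 - 2 x1 mod 31 = 21^2 - 2*23 = 23
y3 = s (x1 - x3) - y1 mod 31 = 21 * (23 - 23) - 11 = 20

2P = (23, 20)


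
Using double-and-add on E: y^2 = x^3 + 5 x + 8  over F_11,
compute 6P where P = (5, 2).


k = 6 = 110_2 (binary, LSB first: 011)
Double-and-add from P = (5, 2):
  bit 0 = 0: acc unchanged = O
  bit 1 = 1: acc = O + (5, 9) = (5, 9)
  bit 2 = 1: acc = (5, 9) + (5, 2) = O

6P = O


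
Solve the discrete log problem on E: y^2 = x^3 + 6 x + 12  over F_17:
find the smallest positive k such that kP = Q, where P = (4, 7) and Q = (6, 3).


Enumerate multiples of P until we hit Q = (6, 3):
  1P = (4, 7)
  2P = (10, 16)
  3P = (1, 6)
  4P = (14, 1)
  5P = (15, 3)
  6P = (6, 3)
Match found at i = 6.

k = 6


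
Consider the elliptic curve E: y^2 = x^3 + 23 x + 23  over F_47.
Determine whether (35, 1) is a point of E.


Check whether y^2 = x^3 + 23 x + 23 (mod 47) for (x, y) = (35, 1).
LHS: y^2 = 1^2 mod 47 = 1
RHS: x^3 + 23 x + 23 = 35^3 + 23*35 + 23 mod 47 = 40
LHS != RHS

No, not on the curve


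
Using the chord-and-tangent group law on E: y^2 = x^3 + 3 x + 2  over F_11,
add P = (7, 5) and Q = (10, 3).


P != Q, so use the chord formula.
s = (y2 - y1) / (x2 - x1) = (9) / (3) mod 11 = 3
x3 = s^2 - x1 - x2 mod 11 = 3^2 - 7 - 10 = 3
y3 = s (x1 - x3) - y1 mod 11 = 3 * (7 - 3) - 5 = 7

P + Q = (3, 7)


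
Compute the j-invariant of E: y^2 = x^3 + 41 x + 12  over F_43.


Delta = -16(4 a^3 + 27 b^2) mod 43 = 9
-1728 * (4 a)^3 = -1728 * (4*41)^3 mod 43 = 11
j = 11 * 9^(-1) mod 43 = 6

j = 6 (mod 43)


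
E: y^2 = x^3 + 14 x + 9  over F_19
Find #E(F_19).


For each x in F_19, count y with y^2 = x^3 + 14 x + 9 mod 19:
  x = 0: RHS = 9, y in [3, 16]  -> 2 point(s)
  x = 1: RHS = 5, y in [9, 10]  -> 2 point(s)
  x = 2: RHS = 7, y in [8, 11]  -> 2 point(s)
  x = 6: RHS = 5, y in [9, 10]  -> 2 point(s)
  x = 8: RHS = 6, y in [5, 14]  -> 2 point(s)
  x = 9: RHS = 9, y in [3, 16]  -> 2 point(s)
  x = 10: RHS = 9, y in [3, 16]  -> 2 point(s)
  x = 12: RHS = 5, y in [9, 10]  -> 2 point(s)
  x = 14: RHS = 4, y in [2, 17]  -> 2 point(s)
  x = 16: RHS = 16, y in [4, 15]  -> 2 point(s)
  x = 17: RHS = 11, y in [7, 12]  -> 2 point(s)
Affine points: 22. Add the point at infinity: total = 23.

#E(F_19) = 23


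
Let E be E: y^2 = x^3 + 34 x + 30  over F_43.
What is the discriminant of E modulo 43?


4 a^3 + 27 b^2 = 4*34^3 + 27*30^2 = 157216 + 24300 = 181516
Delta = -16 * (181516) = -2904256
Delta mod 43 = 7

Delta = 7 (mod 43)


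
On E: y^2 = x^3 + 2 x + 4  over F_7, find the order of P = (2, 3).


Compute successive multiples of P until we hit O:
  1P = (2, 3)
  2P = (3, 4)
  3P = (3, 3)
  4P = (2, 4)
  5P = O

ord(P) = 5


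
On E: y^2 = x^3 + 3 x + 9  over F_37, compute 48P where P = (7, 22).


k = 48 = 110000_2 (binary, LSB first: 000011)
Double-and-add from P = (7, 22):
  bit 0 = 0: acc unchanged = O
  bit 1 = 0: acc unchanged = O
  bit 2 = 0: acc unchanged = O
  bit 3 = 0: acc unchanged = O
  bit 4 = 1: acc = O + (25, 24) = (25, 24)
  bit 5 = 1: acc = (25, 24) + (21, 3) = (7, 15)

48P = (7, 15)


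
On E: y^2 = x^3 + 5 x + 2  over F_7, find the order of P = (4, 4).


Compute successive multiples of P until we hit O:
  1P = (4, 4)
  2P = (1, 1)
  3P = (3, 4)
  4P = (0, 3)
  5P = (0, 4)
  6P = (3, 3)
  7P = (1, 6)
  8P = (4, 3)
  ... (continuing to 9P)
  9P = O

ord(P) = 9


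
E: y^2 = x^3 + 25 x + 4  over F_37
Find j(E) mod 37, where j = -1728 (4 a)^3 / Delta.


Delta = -16(4 a^3 + 27 b^2) mod 37 = 6
-1728 * (4 a)^3 = -1728 * (4*25)^3 mod 37 = 11
j = 11 * 6^(-1) mod 37 = 8

j = 8 (mod 37)


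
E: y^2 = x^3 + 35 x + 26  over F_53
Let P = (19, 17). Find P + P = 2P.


Doubling: s = (3 x1^2 + a) / (2 y1)
s = (3*19^2 + 35) / (2*17) mod 53 = 36
x3 = s^2 - 2 x1 mod 53 = 36^2 - 2*19 = 39
y3 = s (x1 - x3) - y1 mod 53 = 36 * (19 - 39) - 17 = 5

2P = (39, 5)


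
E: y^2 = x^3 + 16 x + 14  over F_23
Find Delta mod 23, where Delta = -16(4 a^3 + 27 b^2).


4 a^3 + 27 b^2 = 4*16^3 + 27*14^2 = 16384 + 5292 = 21676
Delta = -16 * (21676) = -346816
Delta mod 23 = 1

Delta = 1 (mod 23)


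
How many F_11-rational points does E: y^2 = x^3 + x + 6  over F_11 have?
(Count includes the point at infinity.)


For each x in F_11, count y with y^2 = x^3 + 1 x + 6 mod 11:
  x = 2: RHS = 5, y in [4, 7]  -> 2 point(s)
  x = 3: RHS = 3, y in [5, 6]  -> 2 point(s)
  x = 5: RHS = 4, y in [2, 9]  -> 2 point(s)
  x = 7: RHS = 4, y in [2, 9]  -> 2 point(s)
  x = 8: RHS = 9, y in [3, 8]  -> 2 point(s)
  x = 10: RHS = 4, y in [2, 9]  -> 2 point(s)
Affine points: 12. Add the point at infinity: total = 13.

#E(F_11) = 13


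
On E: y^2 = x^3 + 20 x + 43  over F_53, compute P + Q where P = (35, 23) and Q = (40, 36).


P != Q, so use the chord formula.
s = (y2 - y1) / (x2 - x1) = (13) / (5) mod 53 = 45
x3 = s^2 - x1 - x2 mod 53 = 45^2 - 35 - 40 = 42
y3 = s (x1 - x3) - y1 mod 53 = 45 * (35 - 42) - 23 = 33

P + Q = (42, 33)


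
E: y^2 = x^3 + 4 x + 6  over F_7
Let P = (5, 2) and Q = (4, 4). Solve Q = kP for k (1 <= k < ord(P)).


Enumerate multiples of P until we hit Q = (4, 4):
  1P = (5, 2)
  2P = (6, 1)
  3P = (4, 4)
Match found at i = 3.

k = 3


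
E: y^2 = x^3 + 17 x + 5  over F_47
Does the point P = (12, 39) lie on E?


Check whether y^2 = x^3 + 17 x + 5 (mod 47) for (x, y) = (12, 39).
LHS: y^2 = 39^2 mod 47 = 17
RHS: x^3 + 17 x + 5 = 12^3 + 17*12 + 5 mod 47 = 10
LHS != RHS

No, not on the curve


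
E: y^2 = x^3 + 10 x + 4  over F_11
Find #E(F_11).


For each x in F_11, count y with y^2 = x^3 + 10 x + 4 mod 11:
  x = 0: RHS = 4, y in [2, 9]  -> 2 point(s)
  x = 1: RHS = 4, y in [2, 9]  -> 2 point(s)
  x = 4: RHS = 9, y in [3, 8]  -> 2 point(s)
  x = 5: RHS = 3, y in [5, 6]  -> 2 point(s)
  x = 6: RHS = 5, y in [4, 7]  -> 2 point(s)
  x = 9: RHS = 9, y in [3, 8]  -> 2 point(s)
  x = 10: RHS = 4, y in [2, 9]  -> 2 point(s)
Affine points: 14. Add the point at infinity: total = 15.

#E(F_11) = 15


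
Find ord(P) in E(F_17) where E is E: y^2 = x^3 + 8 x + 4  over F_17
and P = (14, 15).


Compute successive multiples of P until we hit O:
  1P = (14, 15)
  2P = (5, 4)
  3P = (6, 8)
  4P = (6, 9)
  5P = (5, 13)
  6P = (14, 2)
  7P = O

ord(P) = 7


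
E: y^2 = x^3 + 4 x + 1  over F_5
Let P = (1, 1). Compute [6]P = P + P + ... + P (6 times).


k = 6 = 110_2 (binary, LSB first: 011)
Double-and-add from P = (1, 1):
  bit 0 = 0: acc unchanged = O
  bit 1 = 1: acc = O + (4, 1) = (4, 1)
  bit 2 = 1: acc = (4, 1) + (3, 0) = (4, 4)

6P = (4, 4)


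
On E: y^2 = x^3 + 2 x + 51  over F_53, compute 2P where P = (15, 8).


Doubling: s = (3 x1^2 + a) / (2 y1)
s = (3*15^2 + 2) / (2*8) mod 53 = 39
x3 = s^2 - 2 x1 mod 53 = 39^2 - 2*15 = 7
y3 = s (x1 - x3) - y1 mod 53 = 39 * (15 - 7) - 8 = 39

2P = (7, 39)


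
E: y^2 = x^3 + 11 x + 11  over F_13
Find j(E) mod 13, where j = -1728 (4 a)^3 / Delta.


Delta = -16(4 a^3 + 27 b^2) mod 13 = 6
-1728 * (4 a)^3 = -1728 * (4*11)^3 mod 13 = 8
j = 8 * 6^(-1) mod 13 = 10

j = 10 (mod 13)


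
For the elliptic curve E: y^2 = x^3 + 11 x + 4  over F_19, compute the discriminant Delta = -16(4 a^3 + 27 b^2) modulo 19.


4 a^3 + 27 b^2 = 4*11^3 + 27*4^2 = 5324 + 432 = 5756
Delta = -16 * (5756) = -92096
Delta mod 19 = 16

Delta = 16 (mod 19)


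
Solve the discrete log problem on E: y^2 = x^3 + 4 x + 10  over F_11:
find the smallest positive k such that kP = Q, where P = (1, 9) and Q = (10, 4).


Enumerate multiples of P until we hit Q = (10, 4):
  1P = (1, 9)
  2P = (10, 4)
Match found at i = 2.

k = 2


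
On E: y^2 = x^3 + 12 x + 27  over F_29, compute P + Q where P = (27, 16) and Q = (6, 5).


P != Q, so use the chord formula.
s = (y2 - y1) / (x2 - x1) = (18) / (8) mod 29 = 24
x3 = s^2 - x1 - x2 mod 29 = 24^2 - 27 - 6 = 21
y3 = s (x1 - x3) - y1 mod 29 = 24 * (27 - 21) - 16 = 12

P + Q = (21, 12)


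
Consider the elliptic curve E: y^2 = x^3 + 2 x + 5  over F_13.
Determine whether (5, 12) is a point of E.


Check whether y^2 = x^3 + 2 x + 5 (mod 13) for (x, y) = (5, 12).
LHS: y^2 = 12^2 mod 13 = 1
RHS: x^3 + 2 x + 5 = 5^3 + 2*5 + 5 mod 13 = 10
LHS != RHS

No, not on the curve


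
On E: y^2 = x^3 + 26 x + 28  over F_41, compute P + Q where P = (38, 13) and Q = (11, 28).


P != Q, so use the chord formula.
s = (y2 - y1) / (x2 - x1) = (15) / (14) mod 41 = 4
x3 = s^2 - x1 - x2 mod 41 = 4^2 - 38 - 11 = 8
y3 = s (x1 - x3) - y1 mod 41 = 4 * (38 - 8) - 13 = 25

P + Q = (8, 25)


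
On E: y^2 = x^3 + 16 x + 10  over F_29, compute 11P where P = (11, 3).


k = 11 = 1011_2 (binary, LSB first: 1101)
Double-and-add from P = (11, 3):
  bit 0 = 1: acc = O + (11, 3) = (11, 3)
  bit 1 = 1: acc = (11, 3) + (20, 23) = (28, 14)
  bit 2 = 0: acc unchanged = (28, 14)
  bit 3 = 1: acc = (28, 14) + (14, 22) = (11, 26)

11P = (11, 26)


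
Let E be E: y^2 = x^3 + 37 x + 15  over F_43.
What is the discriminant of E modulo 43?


4 a^3 + 27 b^2 = 4*37^3 + 27*15^2 = 202612 + 6075 = 208687
Delta = -16 * (208687) = -3338992
Delta mod 43 = 1

Delta = 1 (mod 43)


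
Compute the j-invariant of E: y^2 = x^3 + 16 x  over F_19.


Delta = -16(4 a^3 + 27 b^2) mod 19 = 18
-1728 * (4 a)^3 = -1728 * (4*16)^3 mod 19 = 1
j = 1 * 18^(-1) mod 19 = 18

j = 18 (mod 19)


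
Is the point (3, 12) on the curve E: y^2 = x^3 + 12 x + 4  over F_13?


Check whether y^2 = x^3 + 12 x + 4 (mod 13) for (x, y) = (3, 12).
LHS: y^2 = 12^2 mod 13 = 1
RHS: x^3 + 12 x + 4 = 3^3 + 12*3 + 4 mod 13 = 2
LHS != RHS

No, not on the curve


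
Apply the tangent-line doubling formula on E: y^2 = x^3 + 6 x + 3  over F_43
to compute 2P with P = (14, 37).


Doubling: s = (3 x1^2 + a) / (2 y1)
s = (3*14^2 + 6) / (2*37) mod 43 = 15
x3 = s^2 - 2 x1 mod 43 = 15^2 - 2*14 = 25
y3 = s (x1 - x3) - y1 mod 43 = 15 * (14 - 25) - 37 = 13

2P = (25, 13)


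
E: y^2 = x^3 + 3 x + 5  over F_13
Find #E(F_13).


For each x in F_13, count y with y^2 = x^3 + 3 x + 5 mod 13:
  x = 1: RHS = 9, y in [3, 10]  -> 2 point(s)
  x = 4: RHS = 3, y in [4, 9]  -> 2 point(s)
  x = 11: RHS = 4, y in [2, 11]  -> 2 point(s)
  x = 12: RHS = 1, y in [1, 12]  -> 2 point(s)
Affine points: 8. Add the point at infinity: total = 9.

#E(F_13) = 9


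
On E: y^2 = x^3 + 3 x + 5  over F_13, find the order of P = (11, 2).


Compute successive multiples of P until we hit O:
  1P = (11, 2)
  2P = (1, 3)
  3P = (4, 9)
  4P = (12, 12)
  5P = (12, 1)
  6P = (4, 4)
  7P = (1, 10)
  8P = (11, 11)
  ... (continuing to 9P)
  9P = O

ord(P) = 9


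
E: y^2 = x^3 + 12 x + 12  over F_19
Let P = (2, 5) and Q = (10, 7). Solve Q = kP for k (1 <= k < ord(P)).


Enumerate multiples of P until we hit Q = (10, 7):
  1P = (2, 5)
  2P = (1, 5)
  3P = (16, 14)
  4P = (5, 8)
  5P = (13, 3)
  6P = (10, 12)
  7P = (14, 13)
  8P = (14, 6)
  9P = (10, 7)
Match found at i = 9.

k = 9


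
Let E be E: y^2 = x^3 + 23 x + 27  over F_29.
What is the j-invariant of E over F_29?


Delta = -16(4 a^3 + 27 b^2) mod 29 = 3
-1728 * (4 a)^3 = -1728 * (4*23)^3 mod 29 = 21
j = 21 * 3^(-1) mod 29 = 7

j = 7 (mod 29)


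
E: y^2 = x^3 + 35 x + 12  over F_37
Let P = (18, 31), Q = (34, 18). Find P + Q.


P != Q, so use the chord formula.
s = (y2 - y1) / (x2 - x1) = (24) / (16) mod 37 = 20
x3 = s^2 - x1 - x2 mod 37 = 20^2 - 18 - 34 = 15
y3 = s (x1 - x3) - y1 mod 37 = 20 * (18 - 15) - 31 = 29

P + Q = (15, 29)


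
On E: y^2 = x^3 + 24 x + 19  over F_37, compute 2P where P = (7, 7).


Doubling: s = (3 x1^2 + a) / (2 y1)
s = (3*7^2 + 24) / (2*7) mod 37 = 36
x3 = s^2 - 2 x1 mod 37 = 36^2 - 2*7 = 24
y3 = s (x1 - x3) - y1 mod 37 = 36 * (7 - 24) - 7 = 10

2P = (24, 10)


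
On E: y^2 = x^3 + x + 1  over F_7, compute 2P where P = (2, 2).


k = 2 = 10_2 (binary, LSB first: 01)
Double-and-add from P = (2, 2):
  bit 0 = 0: acc unchanged = O
  bit 1 = 1: acc = O + (0, 1) = (0, 1)

2P = (0, 1)


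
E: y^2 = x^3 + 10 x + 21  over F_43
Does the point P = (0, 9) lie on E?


Check whether y^2 = x^3 + 10 x + 21 (mod 43) for (x, y) = (0, 9).
LHS: y^2 = 9^2 mod 43 = 38
RHS: x^3 + 10 x + 21 = 0^3 + 10*0 + 21 mod 43 = 21
LHS != RHS

No, not on the curve


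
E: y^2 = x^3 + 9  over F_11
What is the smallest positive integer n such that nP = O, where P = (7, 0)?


Compute successive multiples of P until we hit O:
  1P = (7, 0)
  2P = O

ord(P) = 2


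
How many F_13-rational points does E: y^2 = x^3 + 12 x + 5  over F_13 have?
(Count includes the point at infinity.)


For each x in F_13, count y with y^2 = x^3 + 12 x + 5 mod 13:
  x = 3: RHS = 3, y in [4, 9]  -> 2 point(s)
  x = 4: RHS = 0, y in [0]  -> 1 point(s)
  x = 7: RHS = 3, y in [4, 9]  -> 2 point(s)
  x = 9: RHS = 10, y in [6, 7]  -> 2 point(s)
  x = 11: RHS = 12, y in [5, 8]  -> 2 point(s)
Affine points: 9. Add the point at infinity: total = 10.

#E(F_13) = 10


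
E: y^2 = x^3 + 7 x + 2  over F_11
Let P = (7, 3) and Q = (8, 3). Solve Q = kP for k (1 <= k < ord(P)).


Enumerate multiples of P until we hit Q = (8, 3):
  1P = (7, 3)
  2P = (8, 8)
  3P = (10, 4)
  4P = (10, 7)
  5P = (8, 3)
Match found at i = 5.

k = 5


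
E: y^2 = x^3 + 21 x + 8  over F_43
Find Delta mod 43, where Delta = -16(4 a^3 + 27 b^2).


4 a^3 + 27 b^2 = 4*21^3 + 27*8^2 = 37044 + 1728 = 38772
Delta = -16 * (38772) = -620352
Delta mod 43 = 9

Delta = 9 (mod 43)


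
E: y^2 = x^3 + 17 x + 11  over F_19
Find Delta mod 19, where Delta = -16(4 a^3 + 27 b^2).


4 a^3 + 27 b^2 = 4*17^3 + 27*11^2 = 19652 + 3267 = 22919
Delta = -16 * (22919) = -366704
Delta mod 19 = 15

Delta = 15 (mod 19)


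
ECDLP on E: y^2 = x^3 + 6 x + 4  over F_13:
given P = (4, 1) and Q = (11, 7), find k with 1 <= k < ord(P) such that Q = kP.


Enumerate multiples of P until we hit Q = (11, 7):
  1P = (4, 1)
  2P = (6, 10)
  3P = (7, 5)
  4P = (11, 7)
Match found at i = 4.

k = 4


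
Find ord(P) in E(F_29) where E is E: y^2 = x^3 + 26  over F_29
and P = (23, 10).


Compute successive multiples of P until we hit O:
  1P = (23, 10)
  2P = (11, 20)
  3P = (11, 9)
  4P = (23, 19)
  5P = O

ord(P) = 5


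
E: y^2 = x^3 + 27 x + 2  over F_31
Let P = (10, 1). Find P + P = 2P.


Doubling: s = (3 x1^2 + a) / (2 y1)
s = (3*10^2 + 27) / (2*1) mod 31 = 24
x3 = s^2 - 2 x1 mod 31 = 24^2 - 2*10 = 29
y3 = s (x1 - x3) - y1 mod 31 = 24 * (10 - 29) - 1 = 8

2P = (29, 8)


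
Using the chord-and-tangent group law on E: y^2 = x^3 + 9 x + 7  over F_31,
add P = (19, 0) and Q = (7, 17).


P != Q, so use the chord formula.
s = (y2 - y1) / (x2 - x1) = (17) / (19) mod 31 = 27
x3 = s^2 - x1 - x2 mod 31 = 27^2 - 19 - 7 = 21
y3 = s (x1 - x3) - y1 mod 31 = 27 * (19 - 21) - 0 = 8

P + Q = (21, 8)


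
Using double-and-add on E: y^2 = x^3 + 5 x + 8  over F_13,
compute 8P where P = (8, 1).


k = 8 = 1000_2 (binary, LSB first: 0001)
Double-and-add from P = (8, 1):
  bit 0 = 0: acc unchanged = O
  bit 1 = 0: acc unchanged = O
  bit 2 = 0: acc unchanged = O
  bit 3 = 1: acc = O + (1, 1) = (1, 1)

8P = (1, 1)


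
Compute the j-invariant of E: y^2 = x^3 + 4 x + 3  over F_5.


Delta = -16(4 a^3 + 27 b^2) mod 5 = 1
-1728 * (4 a)^3 = -1728 * (4*4)^3 mod 5 = 2
j = 2 * 1^(-1) mod 5 = 2

j = 2 (mod 5)


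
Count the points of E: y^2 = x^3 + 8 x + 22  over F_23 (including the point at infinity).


For each x in F_23, count y with y^2 = x^3 + 8 x + 22 mod 23:
  x = 1: RHS = 8, y in [10, 13]  -> 2 point(s)
  x = 2: RHS = 0, y in [0]  -> 1 point(s)
  x = 3: RHS = 4, y in [2, 21]  -> 2 point(s)
  x = 4: RHS = 3, y in [7, 16]  -> 2 point(s)
  x = 5: RHS = 3, y in [7, 16]  -> 2 point(s)
  x = 8: RHS = 0, y in [0]  -> 1 point(s)
  x = 9: RHS = 18, y in [8, 15]  -> 2 point(s)
  x = 12: RHS = 6, y in [11, 12]  -> 2 point(s)
  x = 13: RHS = 0, y in [0]  -> 1 point(s)
  x = 14: RHS = 3, y in [7, 16]  -> 2 point(s)
  x = 18: RHS = 18, y in [8, 15]  -> 2 point(s)
  x = 19: RHS = 18, y in [8, 15]  -> 2 point(s)
  x = 22: RHS = 13, y in [6, 17]  -> 2 point(s)
Affine points: 23. Add the point at infinity: total = 24.

#E(F_23) = 24


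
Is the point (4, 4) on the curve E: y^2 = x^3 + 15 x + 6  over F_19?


Check whether y^2 = x^3 + 15 x + 6 (mod 19) for (x, y) = (4, 4).
LHS: y^2 = 4^2 mod 19 = 16
RHS: x^3 + 15 x + 6 = 4^3 + 15*4 + 6 mod 19 = 16
LHS = RHS

Yes, on the curve


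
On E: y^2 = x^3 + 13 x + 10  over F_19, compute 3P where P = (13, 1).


k = 3 = 11_2 (binary, LSB first: 11)
Double-and-add from P = (13, 1):
  bit 0 = 1: acc = O + (13, 1) = (13, 1)
  bit 1 = 1: acc = (13, 1) + (10, 0) = (13, 18)

3P = (13, 18)


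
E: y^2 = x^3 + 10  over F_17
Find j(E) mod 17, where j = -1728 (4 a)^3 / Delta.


Delta = -16(4 a^3 + 27 b^2) mod 17 = 14
-1728 * (4 a)^3 = -1728 * (4*0)^3 mod 17 = 0
j = 0 * 14^(-1) mod 17 = 0

j = 0 (mod 17)


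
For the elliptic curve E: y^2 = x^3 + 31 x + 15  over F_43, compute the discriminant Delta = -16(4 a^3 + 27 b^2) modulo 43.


4 a^3 + 27 b^2 = 4*31^3 + 27*15^2 = 119164 + 6075 = 125239
Delta = -16 * (125239) = -2003824
Delta mod 43 = 19

Delta = 19 (mod 43)


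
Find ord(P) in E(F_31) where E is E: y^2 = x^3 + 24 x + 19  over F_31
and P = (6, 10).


Compute successive multiples of P until we hit O:
  1P = (6, 10)
  2P = (8, 14)
  3P = (21, 22)
  4P = (22, 2)
  5P = (11, 8)
  6P = (3, 26)
  7P = (16, 2)
  8P = (27, 13)
  ... (continuing to 40P)
  40P = O

ord(P) = 40


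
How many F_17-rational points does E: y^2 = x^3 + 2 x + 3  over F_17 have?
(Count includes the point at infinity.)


For each x in F_17, count y with y^2 = x^3 + 2 x + 3 mod 17:
  x = 2: RHS = 15, y in [7, 10]  -> 2 point(s)
  x = 3: RHS = 2, y in [6, 11]  -> 2 point(s)
  x = 5: RHS = 2, y in [6, 11]  -> 2 point(s)
  x = 8: RHS = 4, y in [2, 15]  -> 2 point(s)
  x = 9: RHS = 2, y in [6, 11]  -> 2 point(s)
  x = 11: RHS = 13, y in [8, 9]  -> 2 point(s)
  x = 12: RHS = 4, y in [2, 15]  -> 2 point(s)
  x = 13: RHS = 16, y in [4, 13]  -> 2 point(s)
  x = 14: RHS = 4, y in [2, 15]  -> 2 point(s)
  x = 15: RHS = 8, y in [5, 12]  -> 2 point(s)
  x = 16: RHS = 0, y in [0]  -> 1 point(s)
Affine points: 21. Add the point at infinity: total = 22.

#E(F_17) = 22


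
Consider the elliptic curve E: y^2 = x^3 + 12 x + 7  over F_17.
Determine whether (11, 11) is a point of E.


Check whether y^2 = x^3 + 12 x + 7 (mod 17) for (x, y) = (11, 11).
LHS: y^2 = 11^2 mod 17 = 2
RHS: x^3 + 12 x + 7 = 11^3 + 12*11 + 7 mod 17 = 8
LHS != RHS

No, not on the curve


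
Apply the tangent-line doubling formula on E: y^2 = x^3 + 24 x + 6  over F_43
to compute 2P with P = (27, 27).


Doubling: s = (3 x1^2 + a) / (2 y1)
s = (3*27^2 + 24) / (2*27) mod 43 = 29
x3 = s^2 - 2 x1 mod 43 = 29^2 - 2*27 = 13
y3 = s (x1 - x3) - y1 mod 43 = 29 * (27 - 13) - 27 = 35

2P = (13, 35)


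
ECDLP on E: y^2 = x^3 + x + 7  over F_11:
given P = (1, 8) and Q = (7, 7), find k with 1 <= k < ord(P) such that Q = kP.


Enumerate multiples of P until we hit Q = (7, 7):
  1P = (1, 8)
  2P = (7, 7)
Match found at i = 2.

k = 2


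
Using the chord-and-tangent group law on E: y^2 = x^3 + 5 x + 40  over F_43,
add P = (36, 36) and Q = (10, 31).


P != Q, so use the chord formula.
s = (y2 - y1) / (x2 - x1) = (38) / (17) mod 43 = 25
x3 = s^2 - x1 - x2 mod 43 = 25^2 - 36 - 10 = 20
y3 = s (x1 - x3) - y1 mod 43 = 25 * (36 - 20) - 36 = 20

P + Q = (20, 20)


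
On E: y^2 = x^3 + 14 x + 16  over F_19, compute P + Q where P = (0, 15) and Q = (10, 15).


P != Q, so use the chord formula.
s = (y2 - y1) / (x2 - x1) = (0) / (10) mod 19 = 0
x3 = s^2 - x1 - x2 mod 19 = 0^2 - 0 - 10 = 9
y3 = s (x1 - x3) - y1 mod 19 = 0 * (0 - 9) - 15 = 4

P + Q = (9, 4)


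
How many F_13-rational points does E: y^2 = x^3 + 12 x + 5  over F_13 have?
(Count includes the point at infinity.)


For each x in F_13, count y with y^2 = x^3 + 12 x + 5 mod 13:
  x = 3: RHS = 3, y in [4, 9]  -> 2 point(s)
  x = 4: RHS = 0, y in [0]  -> 1 point(s)
  x = 7: RHS = 3, y in [4, 9]  -> 2 point(s)
  x = 9: RHS = 10, y in [6, 7]  -> 2 point(s)
  x = 11: RHS = 12, y in [5, 8]  -> 2 point(s)
Affine points: 9. Add the point at infinity: total = 10.

#E(F_13) = 10


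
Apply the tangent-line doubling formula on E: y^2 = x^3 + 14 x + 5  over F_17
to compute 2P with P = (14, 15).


Doubling: s = (3 x1^2 + a) / (2 y1)
s = (3*14^2 + 14) / (2*15) mod 17 = 11
x3 = s^2 - 2 x1 mod 17 = 11^2 - 2*14 = 8
y3 = s (x1 - x3) - y1 mod 17 = 11 * (14 - 8) - 15 = 0

2P = (8, 0)


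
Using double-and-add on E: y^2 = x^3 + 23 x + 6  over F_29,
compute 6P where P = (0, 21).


k = 6 = 110_2 (binary, LSB first: 011)
Double-and-add from P = (0, 21):
  bit 0 = 0: acc unchanged = O
  bit 1 = 1: acc = O + (16, 2) = (16, 2)
  bit 2 = 1: acc = (16, 2) + (1, 28) = (19, 9)

6P = (19, 9)


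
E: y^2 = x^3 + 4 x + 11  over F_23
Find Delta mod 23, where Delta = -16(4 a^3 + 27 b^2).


4 a^3 + 27 b^2 = 4*4^3 + 27*11^2 = 256 + 3267 = 3523
Delta = -16 * (3523) = -56368
Delta mod 23 = 5

Delta = 5 (mod 23)


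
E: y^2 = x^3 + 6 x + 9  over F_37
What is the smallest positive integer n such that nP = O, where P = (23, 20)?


Compute successive multiples of P until we hit O:
  1P = (23, 20)
  2P = (12, 12)
  3P = (1, 33)
  4P = (20, 27)
  5P = (20, 10)
  6P = (1, 4)
  7P = (12, 25)
  8P = (23, 17)
  ... (continuing to 9P)
  9P = O

ord(P) = 9


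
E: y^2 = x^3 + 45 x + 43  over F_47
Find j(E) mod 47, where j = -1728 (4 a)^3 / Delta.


Delta = -16(4 a^3 + 27 b^2) mod 47 = 39
-1728 * (4 a)^3 = -1728 * (4*45)^3 mod 47 = 8
j = 8 * 39^(-1) mod 47 = 46

j = 46 (mod 47)


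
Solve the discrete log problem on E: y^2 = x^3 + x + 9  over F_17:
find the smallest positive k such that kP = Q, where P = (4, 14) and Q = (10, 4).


Enumerate multiples of P until we hit Q = (10, 4):
  1P = (4, 14)
  2P = (11, 12)
  3P = (0, 14)
  4P = (13, 3)
  5P = (8, 6)
  6P = (9, 13)
  7P = (2, 6)
  8P = (10, 13)
  9P = (12, 10)
  10P = (14, 8)
  11P = (15, 13)
  12P = (7, 11)
  13P = (7, 6)
  14P = (15, 4)
  15P = (14, 9)
  16P = (12, 7)
  17P = (10, 4)
Match found at i = 17.

k = 17


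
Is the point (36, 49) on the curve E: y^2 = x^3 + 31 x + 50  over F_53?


Check whether y^2 = x^3 + 31 x + 50 (mod 53) for (x, y) = (36, 49).
LHS: y^2 = 49^2 mod 53 = 16
RHS: x^3 + 31 x + 50 = 36^3 + 31*36 + 50 mod 53 = 16
LHS = RHS

Yes, on the curve


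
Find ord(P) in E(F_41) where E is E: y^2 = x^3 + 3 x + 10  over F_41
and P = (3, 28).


Compute successive multiples of P until we hit O:
  1P = (3, 28)
  2P = (39, 23)
  3P = (0, 16)
  4P = (13, 14)
  5P = (4, 39)
  6P = (32, 22)
  7P = (37, 37)
  8P = (6, 11)
  ... (continuing to 33P)
  33P = O

ord(P) = 33


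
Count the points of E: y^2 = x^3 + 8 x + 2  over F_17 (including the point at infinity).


For each x in F_17, count y with y^2 = x^3 + 8 x + 2 mod 17:
  x = 0: RHS = 2, y in [6, 11]  -> 2 point(s)
  x = 2: RHS = 9, y in [3, 14]  -> 2 point(s)
  x = 3: RHS = 2, y in [6, 11]  -> 2 point(s)
  x = 4: RHS = 13, y in [8, 9]  -> 2 point(s)
  x = 8: RHS = 0, y in [0]  -> 1 point(s)
  x = 9: RHS = 4, y in [2, 15]  -> 2 point(s)
  x = 13: RHS = 8, y in [5, 12]  -> 2 point(s)
  x = 14: RHS = 2, y in [6, 11]  -> 2 point(s)
Affine points: 15. Add the point at infinity: total = 16.

#E(F_17) = 16


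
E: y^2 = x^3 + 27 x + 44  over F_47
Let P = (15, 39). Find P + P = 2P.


Doubling: s = (3 x1^2 + a) / (2 y1)
s = (3*15^2 + 27) / (2*39) mod 47 = 9
x3 = s^2 - 2 x1 mod 47 = 9^2 - 2*15 = 4
y3 = s (x1 - x3) - y1 mod 47 = 9 * (15 - 4) - 39 = 13

2P = (4, 13)


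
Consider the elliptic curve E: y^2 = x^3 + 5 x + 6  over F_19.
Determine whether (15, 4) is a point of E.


Check whether y^2 = x^3 + 5 x + 6 (mod 19) for (x, y) = (15, 4).
LHS: y^2 = 4^2 mod 19 = 16
RHS: x^3 + 5 x + 6 = 15^3 + 5*15 + 6 mod 19 = 17
LHS != RHS

No, not on the curve


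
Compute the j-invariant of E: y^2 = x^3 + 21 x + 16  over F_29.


Delta = -16(4 a^3 + 27 b^2) mod 29 = 12
-1728 * (4 a)^3 = -1728 * (4*21)^3 mod 29 = 24
j = 24 * 12^(-1) mod 29 = 2

j = 2 (mod 29)


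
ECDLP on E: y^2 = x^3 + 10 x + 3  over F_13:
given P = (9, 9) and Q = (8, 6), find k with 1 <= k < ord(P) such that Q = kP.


Enumerate multiples of P until we hit Q = (8, 6):
  1P = (9, 9)
  2P = (11, 12)
  3P = (5, 10)
  4P = (8, 7)
  5P = (0, 9)
  6P = (4, 4)
  7P = (1, 12)
  8P = (7, 0)
  9P = (1, 1)
  10P = (4, 9)
  11P = (0, 4)
  12P = (8, 6)
Match found at i = 12.

k = 12


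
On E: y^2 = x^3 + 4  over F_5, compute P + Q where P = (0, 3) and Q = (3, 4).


P != Q, so use the chord formula.
s = (y2 - y1) / (x2 - x1) = (1) / (3) mod 5 = 2
x3 = s^2 - x1 - x2 mod 5 = 2^2 - 0 - 3 = 1
y3 = s (x1 - x3) - y1 mod 5 = 2 * (0 - 1) - 3 = 0

P + Q = (1, 0)


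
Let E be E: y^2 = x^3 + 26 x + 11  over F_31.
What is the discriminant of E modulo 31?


4 a^3 + 27 b^2 = 4*26^3 + 27*11^2 = 70304 + 3267 = 73571
Delta = -16 * (73571) = -1177136
Delta mod 31 = 27

Delta = 27 (mod 31)


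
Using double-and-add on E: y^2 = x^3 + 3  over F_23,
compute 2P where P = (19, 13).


k = 2 = 10_2 (binary, LSB first: 01)
Double-and-add from P = (19, 13):
  bit 0 = 0: acc unchanged = O
  bit 1 = 1: acc = O + (11, 0) = (11, 0)

2P = (11, 0)


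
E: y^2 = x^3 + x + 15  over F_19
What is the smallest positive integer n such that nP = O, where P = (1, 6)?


Compute successive multiples of P until we hit O:
  1P = (1, 6)
  2P = (15, 2)
  3P = (12, 8)
  4P = (12, 11)
  5P = (15, 17)
  6P = (1, 13)
  7P = O

ord(P) = 7


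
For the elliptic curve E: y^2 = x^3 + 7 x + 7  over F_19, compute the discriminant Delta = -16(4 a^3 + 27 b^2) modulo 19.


4 a^3 + 27 b^2 = 4*7^3 + 27*7^2 = 1372 + 1323 = 2695
Delta = -16 * (2695) = -43120
Delta mod 19 = 10

Delta = 10 (mod 19)


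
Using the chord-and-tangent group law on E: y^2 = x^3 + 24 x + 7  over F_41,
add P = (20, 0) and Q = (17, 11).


P != Q, so use the chord formula.
s = (y2 - y1) / (x2 - x1) = (11) / (38) mod 41 = 10
x3 = s^2 - x1 - x2 mod 41 = 10^2 - 20 - 17 = 22
y3 = s (x1 - x3) - y1 mod 41 = 10 * (20 - 22) - 0 = 21

P + Q = (22, 21)


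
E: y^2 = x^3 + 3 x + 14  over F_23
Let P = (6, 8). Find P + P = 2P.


Doubling: s = (3 x1^2 + a) / (2 y1)
s = (3*6^2 + 3) / (2*8) mod 23 = 17
x3 = s^2 - 2 x1 mod 23 = 17^2 - 2*6 = 1
y3 = s (x1 - x3) - y1 mod 23 = 17 * (6 - 1) - 8 = 8

2P = (1, 8)


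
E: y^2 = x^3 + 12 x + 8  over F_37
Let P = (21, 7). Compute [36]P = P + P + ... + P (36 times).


k = 36 = 100100_2 (binary, LSB first: 001001)
Double-and-add from P = (21, 7):
  bit 0 = 0: acc unchanged = O
  bit 1 = 0: acc unchanged = O
  bit 2 = 1: acc = O + (31, 33) = (31, 33)
  bit 3 = 0: acc unchanged = (31, 33)
  bit 4 = 0: acc unchanged = (31, 33)
  bit 5 = 1: acc = (31, 33) + (15, 14) = (31, 4)

36P = (31, 4)


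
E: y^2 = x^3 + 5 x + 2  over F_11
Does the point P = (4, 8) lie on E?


Check whether y^2 = x^3 + 5 x + 2 (mod 11) for (x, y) = (4, 8).
LHS: y^2 = 8^2 mod 11 = 9
RHS: x^3 + 5 x + 2 = 4^3 + 5*4 + 2 mod 11 = 9
LHS = RHS

Yes, on the curve


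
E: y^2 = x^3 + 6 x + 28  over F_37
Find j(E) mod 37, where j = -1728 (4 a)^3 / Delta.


Delta = -16(4 a^3 + 27 b^2) mod 37 = 24
-1728 * (4 a)^3 = -1728 * (4*6)^3 mod 37 = 31
j = 31 * 24^(-1) mod 37 = 9

j = 9 (mod 37)


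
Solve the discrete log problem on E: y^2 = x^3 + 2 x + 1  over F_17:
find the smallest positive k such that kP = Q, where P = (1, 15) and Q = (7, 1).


Enumerate multiples of P until we hit Q = (7, 1):
  1P = (1, 15)
  2P = (7, 1)
Match found at i = 2.

k = 2


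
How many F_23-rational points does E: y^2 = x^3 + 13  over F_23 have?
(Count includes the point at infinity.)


For each x in F_23, count y with y^2 = x^3 + 0 x + 13 mod 23:
  x = 0: RHS = 13, y in [6, 17]  -> 2 point(s)
  x = 4: RHS = 8, y in [10, 13]  -> 2 point(s)
  x = 5: RHS = 0, y in [0]  -> 1 point(s)
  x = 9: RHS = 6, y in [11, 12]  -> 2 point(s)
  x = 10: RHS = 1, y in [1, 22]  -> 2 point(s)
  x = 12: RHS = 16, y in [4, 19]  -> 2 point(s)
  x = 13: RHS = 2, y in [5, 18]  -> 2 point(s)
  x = 17: RHS = 4, y in [2, 21]  -> 2 point(s)
  x = 18: RHS = 3, y in [7, 16]  -> 2 point(s)
  x = 19: RHS = 18, y in [8, 15]  -> 2 point(s)
  x = 20: RHS = 9, y in [3, 20]  -> 2 point(s)
  x = 22: RHS = 12, y in [9, 14]  -> 2 point(s)
Affine points: 23. Add the point at infinity: total = 24.

#E(F_23) = 24


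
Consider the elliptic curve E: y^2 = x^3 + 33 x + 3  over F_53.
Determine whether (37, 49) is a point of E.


Check whether y^2 = x^3 + 33 x + 3 (mod 53) for (x, y) = (37, 49).
LHS: y^2 = 49^2 mod 53 = 16
RHS: x^3 + 33 x + 3 = 37^3 + 33*37 + 3 mod 53 = 43
LHS != RHS

No, not on the curve


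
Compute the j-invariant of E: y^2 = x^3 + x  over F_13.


Delta = -16(4 a^3 + 27 b^2) mod 13 = 1
-1728 * (4 a)^3 = -1728 * (4*1)^3 mod 13 = 12
j = 12 * 1^(-1) mod 13 = 12

j = 12 (mod 13)


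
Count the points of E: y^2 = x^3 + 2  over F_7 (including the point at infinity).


For each x in F_7, count y with y^2 = x^3 + 0 x + 2 mod 7:
  x = 0: RHS = 2, y in [3, 4]  -> 2 point(s)
  x = 3: RHS = 1, y in [1, 6]  -> 2 point(s)
  x = 5: RHS = 1, y in [1, 6]  -> 2 point(s)
  x = 6: RHS = 1, y in [1, 6]  -> 2 point(s)
Affine points: 8. Add the point at infinity: total = 9.

#E(F_7) = 9


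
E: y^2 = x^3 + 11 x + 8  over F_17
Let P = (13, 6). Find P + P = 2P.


Doubling: s = (3 x1^2 + a) / (2 y1)
s = (3*13^2 + 11) / (2*6) mod 17 = 12
x3 = s^2 - 2 x1 mod 17 = 12^2 - 2*13 = 16
y3 = s (x1 - x3) - y1 mod 17 = 12 * (13 - 16) - 6 = 9

2P = (16, 9)


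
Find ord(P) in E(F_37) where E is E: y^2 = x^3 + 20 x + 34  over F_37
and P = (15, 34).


Compute successive multiples of P until we hit O:
  1P = (15, 34)
  2P = (17, 25)
  3P = (16, 26)
  4P = (33, 36)
  5P = (5, 0)
  6P = (33, 1)
  7P = (16, 11)
  8P = (17, 12)
  ... (continuing to 10P)
  10P = O

ord(P) = 10


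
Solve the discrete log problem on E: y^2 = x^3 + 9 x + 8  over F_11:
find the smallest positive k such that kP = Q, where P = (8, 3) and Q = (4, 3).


Enumerate multiples of P until we hit Q = (4, 3):
  1P = (8, 3)
  2P = (9, 2)
  3P = (6, 6)
  4P = (2, 10)
  5P = (10, 3)
  6P = (4, 8)
  7P = (4, 3)
Match found at i = 7.

k = 7


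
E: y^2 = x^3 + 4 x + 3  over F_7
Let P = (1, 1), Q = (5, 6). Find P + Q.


P != Q, so use the chord formula.
s = (y2 - y1) / (x2 - x1) = (5) / (4) mod 7 = 3
x3 = s^2 - x1 - x2 mod 7 = 3^2 - 1 - 5 = 3
y3 = s (x1 - x3) - y1 mod 7 = 3 * (1 - 3) - 1 = 0

P + Q = (3, 0)


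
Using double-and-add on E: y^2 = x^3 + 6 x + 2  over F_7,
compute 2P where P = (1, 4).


k = 2 = 10_2 (binary, LSB first: 01)
Double-and-add from P = (1, 4):
  bit 0 = 0: acc unchanged = O
  bit 1 = 1: acc = O + (2, 1) = (2, 1)

2P = (2, 1)


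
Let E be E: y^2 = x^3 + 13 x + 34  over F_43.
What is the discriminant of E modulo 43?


4 a^3 + 27 b^2 = 4*13^3 + 27*34^2 = 8788 + 31212 = 40000
Delta = -16 * (40000) = -640000
Delta mod 43 = 12

Delta = 12 (mod 43)


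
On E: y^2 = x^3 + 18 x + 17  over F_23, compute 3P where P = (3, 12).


k = 3 = 11_2 (binary, LSB first: 11)
Double-and-add from P = (3, 12):
  bit 0 = 1: acc = O + (3, 12) = (3, 12)
  bit 1 = 1: acc = (3, 12) + (18, 3) = (18, 20)

3P = (18, 20)


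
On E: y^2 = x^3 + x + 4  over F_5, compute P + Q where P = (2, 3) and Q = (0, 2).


P != Q, so use the chord formula.
s = (y2 - y1) / (x2 - x1) = (4) / (3) mod 5 = 3
x3 = s^2 - x1 - x2 mod 5 = 3^2 - 2 - 0 = 2
y3 = s (x1 - x3) - y1 mod 5 = 3 * (2 - 2) - 3 = 2

P + Q = (2, 2)


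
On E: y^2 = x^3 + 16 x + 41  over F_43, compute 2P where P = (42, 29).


Doubling: s = (3 x1^2 + a) / (2 y1)
s = (3*42^2 + 16) / (2*29) mod 43 = 7
x3 = s^2 - 2 x1 mod 43 = 7^2 - 2*42 = 8
y3 = s (x1 - x3) - y1 mod 43 = 7 * (42 - 8) - 29 = 37

2P = (8, 37)


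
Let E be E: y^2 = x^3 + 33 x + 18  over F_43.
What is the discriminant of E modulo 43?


4 a^3 + 27 b^2 = 4*33^3 + 27*18^2 = 143748 + 8748 = 152496
Delta = -16 * (152496) = -2439936
Delta mod 43 = 13

Delta = 13 (mod 43)


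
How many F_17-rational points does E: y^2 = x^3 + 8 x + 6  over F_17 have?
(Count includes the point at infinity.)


For each x in F_17, count y with y^2 = x^3 + 8 x + 6 mod 17:
  x = 1: RHS = 15, y in [7, 10]  -> 2 point(s)
  x = 2: RHS = 13, y in [8, 9]  -> 2 point(s)
  x = 4: RHS = 0, y in [0]  -> 1 point(s)
  x = 5: RHS = 1, y in [1, 16]  -> 2 point(s)
  x = 6: RHS = 15, y in [7, 10]  -> 2 point(s)
  x = 8: RHS = 4, y in [2, 15]  -> 2 point(s)
  x = 9: RHS = 8, y in [5, 12]  -> 2 point(s)
  x = 10: RHS = 15, y in [7, 10]  -> 2 point(s)
  x = 15: RHS = 16, y in [4, 13]  -> 2 point(s)
Affine points: 17. Add the point at infinity: total = 18.

#E(F_17) = 18


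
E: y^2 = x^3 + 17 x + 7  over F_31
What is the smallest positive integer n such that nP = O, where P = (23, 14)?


Compute successive multiples of P until we hit O:
  1P = (23, 14)
  2P = (30, 19)
  3P = (19, 11)
  4P = (7, 29)
  5P = (2, 7)
  6P = (13, 10)
  7P = (15, 14)
  8P = (24, 17)
  ... (continuing to 17P)
  17P = O

ord(P) = 17


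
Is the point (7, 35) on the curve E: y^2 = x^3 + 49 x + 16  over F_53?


Check whether y^2 = x^3 + 49 x + 16 (mod 53) for (x, y) = (7, 35).
LHS: y^2 = 35^2 mod 53 = 6
RHS: x^3 + 49 x + 16 = 7^3 + 49*7 + 16 mod 53 = 13
LHS != RHS

No, not on the curve


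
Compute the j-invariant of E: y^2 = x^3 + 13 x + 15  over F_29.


Delta = -16(4 a^3 + 27 b^2) mod 29 = 21
-1728 * (4 a)^3 = -1728 * (4*13)^3 mod 29 = 18
j = 18 * 21^(-1) mod 29 = 5

j = 5 (mod 29)


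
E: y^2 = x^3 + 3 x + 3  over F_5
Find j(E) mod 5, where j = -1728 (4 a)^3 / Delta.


Delta = -16(4 a^3 + 27 b^2) mod 5 = 4
-1728 * (4 a)^3 = -1728 * (4*3)^3 mod 5 = 1
j = 1 * 4^(-1) mod 5 = 4

j = 4 (mod 5)


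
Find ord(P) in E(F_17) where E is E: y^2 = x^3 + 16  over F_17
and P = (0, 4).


Compute successive multiples of P until we hit O:
  1P = (0, 4)
  2P = (0, 13)
  3P = O

ord(P) = 3


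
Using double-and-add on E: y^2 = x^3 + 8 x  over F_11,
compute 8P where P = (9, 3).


k = 8 = 1000_2 (binary, LSB first: 0001)
Double-and-add from P = (9, 3):
  bit 0 = 0: acc unchanged = O
  bit 1 = 0: acc unchanged = O
  bit 2 = 0: acc unchanged = O
  bit 3 = 1: acc = O + (9, 8) = (9, 8)

8P = (9, 8)


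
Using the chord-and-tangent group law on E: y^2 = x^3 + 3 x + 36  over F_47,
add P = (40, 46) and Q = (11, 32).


P != Q, so use the chord formula.
s = (y2 - y1) / (x2 - x1) = (33) / (18) mod 47 = 41
x3 = s^2 - x1 - x2 mod 47 = 41^2 - 40 - 11 = 32
y3 = s (x1 - x3) - y1 mod 47 = 41 * (40 - 32) - 46 = 0

P + Q = (32, 0)


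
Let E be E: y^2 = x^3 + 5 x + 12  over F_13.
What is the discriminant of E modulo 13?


4 a^3 + 27 b^2 = 4*5^3 + 27*12^2 = 500 + 3888 = 4388
Delta = -16 * (4388) = -70208
Delta mod 13 = 5

Delta = 5 (mod 13)
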